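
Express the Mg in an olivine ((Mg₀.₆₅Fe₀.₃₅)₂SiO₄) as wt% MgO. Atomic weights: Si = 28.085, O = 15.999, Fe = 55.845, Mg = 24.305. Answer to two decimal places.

Molar mass of (Mg₀.₆₅Fe₀.₃₅)₂SiO₄ = 1.30*24.305 + 0.70*55.845 + 1*28.085 + 4*15.999 = 162.769 g/mol.
Each formula unit contains 1.30 Mg, equivalent to 1.30/1 = 1.3000 mol MgO.
M(MgO) = 1×24.305 + 1×15.999 = 40.304 g/mol.
Mass of MgO per formula unit = 1.3000 × 40.304 = 52.395 g.
MgO wt% = 52.395 / 162.769 × 100 = 32.19%.

32.19 wt%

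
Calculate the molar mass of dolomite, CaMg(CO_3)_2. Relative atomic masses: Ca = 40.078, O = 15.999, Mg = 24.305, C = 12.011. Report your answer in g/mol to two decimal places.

Ca: 1 × 40.078 = 40.0780
Mg: 1 × 24.305 = 24.3050
C: 2 × 12.011 = 24.0220
O: 6 × 15.999 = 95.9940
Summing the contributions gives the formula mass.

184.40 g/mol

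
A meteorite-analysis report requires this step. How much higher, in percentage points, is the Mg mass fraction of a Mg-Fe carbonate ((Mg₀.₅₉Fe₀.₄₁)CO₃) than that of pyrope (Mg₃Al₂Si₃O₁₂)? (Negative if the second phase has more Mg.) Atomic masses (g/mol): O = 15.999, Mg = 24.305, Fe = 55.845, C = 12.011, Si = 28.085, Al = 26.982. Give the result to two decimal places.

Mg in (Mg₀.₅₉Fe₀.₄₁)CO₃: molar mass 97.244 g/mol; 0.59×24.305 = 14.340 g → 14.75 wt%.
Mg in Mg₃Al₂Si₃O₁₂: molar mass 403.122 g/mol; 3×24.305 = 72.915 g → 18.09 wt%.
Difference = 14.75 − 18.09 = -3.34 percentage points.

-3.34 percentage points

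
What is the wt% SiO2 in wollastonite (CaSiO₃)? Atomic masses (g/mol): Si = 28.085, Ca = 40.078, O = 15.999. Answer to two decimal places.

51.72 wt%

M(CaSiO₃) = 116.160 g/mol; M(SiO2) = 60.083 g/mol.
Moles SiO2 per formula unit = 1 Si ÷ 1 = 1.0000.
SiO2 fraction = (1.0000 × 60.083) / 116.160 = 60.083/116.160 = 0.5172.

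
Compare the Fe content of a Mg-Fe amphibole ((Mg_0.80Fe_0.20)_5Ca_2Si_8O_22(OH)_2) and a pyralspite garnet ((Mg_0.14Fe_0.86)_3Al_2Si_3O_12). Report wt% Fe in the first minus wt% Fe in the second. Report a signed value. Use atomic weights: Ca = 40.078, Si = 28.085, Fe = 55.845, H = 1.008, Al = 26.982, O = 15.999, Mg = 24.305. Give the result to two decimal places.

M((Mg_0.80Fe_0.20)_5Ca_2Si_8O_22(OH)_2) = 843.893 g/mol, so wt% Fe = 55.845/843.893 × 100 = 6.62%.
M((Mg_0.14Fe_0.86)_3Al_2Si_3O_12) = 484.495 g/mol, so wt% Fe = 144.080/484.495 × 100 = 29.74%.
6.62 − 29.74 = -23.12 pp.

-23.12 percentage points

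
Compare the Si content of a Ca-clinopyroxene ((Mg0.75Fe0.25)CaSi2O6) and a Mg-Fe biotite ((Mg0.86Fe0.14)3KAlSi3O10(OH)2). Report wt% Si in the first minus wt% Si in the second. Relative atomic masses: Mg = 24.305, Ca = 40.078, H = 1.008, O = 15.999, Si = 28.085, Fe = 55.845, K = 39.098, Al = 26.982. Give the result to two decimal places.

5.46 percentage points

First mineral: 56.170 g Si in 224.432 g formula = 25.03 wt% Si.
Second mineral: 84.255 g Si in 430.501 g formula = 19.57 wt% Si.
25.03% − 19.57% gives a difference of 5.46 percentage points.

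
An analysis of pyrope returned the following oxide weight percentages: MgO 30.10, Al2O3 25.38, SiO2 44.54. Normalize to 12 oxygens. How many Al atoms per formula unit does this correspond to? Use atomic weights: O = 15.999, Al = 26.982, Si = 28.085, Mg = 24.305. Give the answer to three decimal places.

MgO (M=40.304): mol = 0.74682; Mg = 0.74682, O = 0.74682.
Al2O3 (M=101.961): mol = 0.24892; Al = 0.49784, O = 0.74676.
SiO2 (M=60.083): mol = 0.74131; Si = 0.74131, O = 1.48262.
ΣO = 2.97620; factor = 12/ΣO = 4.03199.
Al apfu = 0.49784 × 4.03199 = 2.007.

2.007 Al apfu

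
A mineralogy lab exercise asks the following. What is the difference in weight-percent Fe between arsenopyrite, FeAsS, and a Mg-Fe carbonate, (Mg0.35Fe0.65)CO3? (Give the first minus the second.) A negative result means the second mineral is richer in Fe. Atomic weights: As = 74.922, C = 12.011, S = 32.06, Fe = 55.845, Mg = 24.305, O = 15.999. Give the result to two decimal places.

-0.33 percentage points

Fe in FeAsS: molar mass 162.827 g/mol; 1×55.845 = 55.845 g → 34.30 wt%.
Fe in (Mg0.35Fe0.65)CO3: molar mass 104.814 g/mol; 0.65×55.845 = 36.299 g → 34.63 wt%.
Difference = 34.30 − 34.63 = -0.33 percentage points.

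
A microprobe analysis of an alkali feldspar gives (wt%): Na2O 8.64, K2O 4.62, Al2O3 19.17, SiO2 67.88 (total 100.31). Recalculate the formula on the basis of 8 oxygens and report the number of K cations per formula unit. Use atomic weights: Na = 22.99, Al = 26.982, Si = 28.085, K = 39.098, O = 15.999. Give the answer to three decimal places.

Na2O: 8.64/61.979 = 0.13940 mol → 0.27880 mol Na, 0.13940 mol O.
K2O: 4.62/94.195 = 0.04905 mol → 0.09810 mol K, 0.04905 mol O.
Al2O3: 19.17/101.961 = 0.18801 mol → 0.37602 mol Al, 0.56403 mol O.
SiO2: 67.88/60.083 = 1.12977 mol → 1.12977 mol Si, 2.25954 mol O.
Total oxygen = 3.01202 mol. Normalization factor = 8/3.01202 = 2.65602.
K per 8 O = 0.09810 × 2.65602 = 0.261.

0.261 K apfu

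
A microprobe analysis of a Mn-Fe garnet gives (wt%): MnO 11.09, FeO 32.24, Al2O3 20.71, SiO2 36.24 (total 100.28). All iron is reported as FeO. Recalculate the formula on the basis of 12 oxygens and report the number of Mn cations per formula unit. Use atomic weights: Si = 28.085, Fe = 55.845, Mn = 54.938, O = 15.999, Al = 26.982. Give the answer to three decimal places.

11.09 wt% MnO ÷ 70.937 g/mol = 0.15634 mol, giving 0.15634 Mn and 0.15634 O.
32.24 wt% FeO ÷ 71.844 g/mol = 0.44875 mol, giving 0.44875 Fe and 0.44875 O.
20.71 wt% Al2O3 ÷ 101.961 g/mol = 0.20312 mol, giving 0.40624 Al and 0.60936 O.
36.24 wt% SiO2 ÷ 60.083 g/mol = 0.60317 mol, giving 0.60317 Si and 1.20634 O.
Oxygen sums to 2.42079; scaling by 12/2.42079 = 4.95706 puts the formula on 12 O.
Mn: 0.15634 × 4.95706 = 0.775 atoms per formula unit.

0.775 Mn apfu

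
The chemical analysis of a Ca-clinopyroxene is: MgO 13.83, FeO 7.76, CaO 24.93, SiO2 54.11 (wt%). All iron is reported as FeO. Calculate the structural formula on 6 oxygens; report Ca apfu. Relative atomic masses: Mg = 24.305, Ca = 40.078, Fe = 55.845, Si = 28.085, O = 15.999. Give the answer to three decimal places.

MgO (M=40.304): mol = 0.34314; Mg = 0.34314, O = 0.34314.
FeO (M=71.844): mol = 0.10801; Fe = 0.10801, O = 0.10801.
CaO (M=56.077): mol = 0.44457; Ca = 0.44457, O = 0.44457.
SiO2 (M=60.083): mol = 0.90059; Si = 0.90059, O = 1.80118.
ΣO = 2.69690; factor = 6/ΣO = 2.22478.
Ca apfu = 0.44457 × 2.22478 = 0.989.

0.989 Ca apfu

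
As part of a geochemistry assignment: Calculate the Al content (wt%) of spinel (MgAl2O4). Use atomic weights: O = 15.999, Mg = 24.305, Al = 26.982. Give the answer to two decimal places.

37.93 wt%

Formula mass = 1·24.305 + 2·26.982 + 4·15.999 = 142.265 g/mol, of which 53.964 g is Al.
So Al makes up 53.964/142.265 = 0.3793 of the mass, i.e. 37.93%.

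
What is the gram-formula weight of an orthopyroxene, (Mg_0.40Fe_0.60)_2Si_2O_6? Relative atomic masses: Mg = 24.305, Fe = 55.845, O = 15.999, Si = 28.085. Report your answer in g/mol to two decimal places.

The formula mass is the sum 0.80×24.305 + 1.20×55.845 + 2×28.085 + 6×15.999.

238.62 g/mol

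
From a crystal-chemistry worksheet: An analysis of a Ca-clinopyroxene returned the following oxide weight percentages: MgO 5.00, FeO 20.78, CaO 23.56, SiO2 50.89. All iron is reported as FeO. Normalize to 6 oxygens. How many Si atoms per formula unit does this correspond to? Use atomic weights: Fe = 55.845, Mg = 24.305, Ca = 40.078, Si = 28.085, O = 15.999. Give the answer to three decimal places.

5.00 wt% MgO ÷ 40.304 g/mol = 0.12406 mol, giving 0.12406 Mg and 0.12406 O.
20.78 wt% FeO ÷ 71.844 g/mol = 0.28924 mol, giving 0.28924 Fe and 0.28924 O.
23.56 wt% CaO ÷ 56.077 g/mol = 0.42014 mol, giving 0.42014 Ca and 0.42014 O.
50.89 wt% SiO2 ÷ 60.083 g/mol = 0.84699 mol, giving 0.84699 Si and 1.69398 O.
Oxygen sums to 2.52742; scaling by 6/2.52742 = 2.37396 puts the formula on 6 O.
Si: 0.84699 × 2.37396 = 2.011 atoms per formula unit.

2.011 Si apfu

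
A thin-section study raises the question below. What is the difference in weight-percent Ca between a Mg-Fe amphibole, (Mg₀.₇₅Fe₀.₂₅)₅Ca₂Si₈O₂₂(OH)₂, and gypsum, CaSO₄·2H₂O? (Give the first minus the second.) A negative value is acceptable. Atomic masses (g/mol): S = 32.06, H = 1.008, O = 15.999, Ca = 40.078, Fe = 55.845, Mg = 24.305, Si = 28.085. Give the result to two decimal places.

-13.87 percentage points

First mineral: 80.156 g Ca in 851.778 g formula = 9.41 wt% Ca.
Second mineral: 40.078 g Ca in 172.164 g formula = 23.28 wt% Ca.
9.41% − 23.28% gives a difference of -13.87 percentage points.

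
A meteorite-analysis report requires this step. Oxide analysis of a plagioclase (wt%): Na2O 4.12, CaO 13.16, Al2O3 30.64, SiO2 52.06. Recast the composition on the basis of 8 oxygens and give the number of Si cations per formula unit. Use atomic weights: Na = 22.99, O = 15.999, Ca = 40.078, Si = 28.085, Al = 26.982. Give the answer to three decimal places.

2.361 Si apfu

Na2O: 4.12/61.979 = 0.06647 mol → 0.13294 mol Na, 0.06647 mol O.
CaO: 13.16/56.077 = 0.23468 mol → 0.23468 mol Ca, 0.23468 mol O.
Al2O3: 30.64/101.961 = 0.30051 mol → 0.60102 mol Al, 0.90153 mol O.
SiO2: 52.06/60.083 = 0.86647 mol → 0.86647 mol Si, 1.73294 mol O.
Total oxygen = 2.93562 mol. Normalization factor = 8/2.93562 = 2.72515.
Si per 8 O = 0.86647 × 2.72515 = 2.361.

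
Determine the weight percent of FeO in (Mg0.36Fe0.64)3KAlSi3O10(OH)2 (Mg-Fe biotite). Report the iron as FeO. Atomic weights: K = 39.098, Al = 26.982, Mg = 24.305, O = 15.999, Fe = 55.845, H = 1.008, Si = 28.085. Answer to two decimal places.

28.87 wt%

Molar mass of (Mg0.36Fe0.64)3KAlSi3O10(OH)2 = 1.08·24.305 + 1.92·55.845 + 1·39.098 + 1·26.982 + 3·28.085 + 12·15.999 + 2·1.008 = 477.811 g/mol.
Each formula unit contains 1.92 Fe, equivalent to 1.92/1 = 1.9200 mol FeO.
M(FeO) = 1×55.845 + 1×15.999 = 71.844 g/mol.
Mass of FeO per formula unit = 1.9200 × 71.844 = 137.940 g.
FeO wt% = 137.940 / 477.811 × 100 = 28.87%.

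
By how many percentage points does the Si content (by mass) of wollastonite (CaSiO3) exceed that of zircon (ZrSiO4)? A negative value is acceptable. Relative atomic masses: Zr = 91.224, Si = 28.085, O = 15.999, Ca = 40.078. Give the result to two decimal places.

M(CaSiO3) = 116.160 g/mol, so wt% Si = 28.085/116.160 × 100 = 24.18%.
M(ZrSiO4) = 183.305 g/mol, so wt% Si = 28.085/183.305 × 100 = 15.32%.
24.18 − 15.32 = 8.86 pp.

8.86 percentage points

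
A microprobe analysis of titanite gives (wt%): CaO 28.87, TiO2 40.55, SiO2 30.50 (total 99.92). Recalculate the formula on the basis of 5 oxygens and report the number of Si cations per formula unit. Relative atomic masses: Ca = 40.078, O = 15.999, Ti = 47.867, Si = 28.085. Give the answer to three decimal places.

28.87 wt% CaO ÷ 56.077 g/mol = 0.51483 mol, giving 0.51483 Ca and 0.51483 O.
40.55 wt% TiO2 ÷ 79.865 g/mol = 0.50773 mol, giving 0.50773 Ti and 1.01546 O.
30.50 wt% SiO2 ÷ 60.083 g/mol = 0.50763 mol, giving 0.50763 Si and 1.01526 O.
Oxygen sums to 2.54555; scaling by 5/2.54555 = 1.96421 puts the formula on 5 O.
Si: 0.50763 × 1.96421 = 0.997 atoms per formula unit.

0.997 Si apfu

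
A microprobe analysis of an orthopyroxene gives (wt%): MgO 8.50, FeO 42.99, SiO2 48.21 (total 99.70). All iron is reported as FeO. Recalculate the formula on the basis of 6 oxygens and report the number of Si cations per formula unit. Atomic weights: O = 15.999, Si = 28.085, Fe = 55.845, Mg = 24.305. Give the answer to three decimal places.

MgO (M=40.304): mol = 0.21090; Mg = 0.21090, O = 0.21090.
FeO (M=71.844): mol = 0.59838; Fe = 0.59838, O = 0.59838.
SiO2 (M=60.083): mol = 0.80239; Si = 0.80239, O = 1.60478.
ΣO = 2.41406; factor = 6/ΣO = 2.48544.
Si apfu = 0.80239 × 2.48544 = 1.994.

1.994 Si apfu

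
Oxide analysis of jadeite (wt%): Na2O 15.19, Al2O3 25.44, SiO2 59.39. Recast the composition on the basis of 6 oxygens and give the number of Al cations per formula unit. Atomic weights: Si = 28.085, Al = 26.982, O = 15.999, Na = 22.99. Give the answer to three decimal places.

1.008 Al apfu

Na2O: 15.19/61.979 = 0.24508 mol → 0.49016 mol Na, 0.24508 mol O.
Al2O3: 25.44/101.961 = 0.24951 mol → 0.49902 mol Al, 0.74853 mol O.
SiO2: 59.39/60.083 = 0.98847 mol → 0.98847 mol Si, 1.97694 mol O.
Total oxygen = 2.97055 mol. Normalization factor = 6/2.97055 = 2.01983.
Al per 6 O = 0.49902 × 2.01983 = 1.008.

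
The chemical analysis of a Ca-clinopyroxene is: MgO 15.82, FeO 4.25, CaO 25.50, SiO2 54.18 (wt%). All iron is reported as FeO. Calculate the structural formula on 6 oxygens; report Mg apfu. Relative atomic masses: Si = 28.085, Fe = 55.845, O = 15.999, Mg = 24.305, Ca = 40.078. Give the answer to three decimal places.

0.869 Mg apfu

MgO: 15.82/40.304 = 0.39252 mol → 0.39252 mol Mg, 0.39252 mol O.
FeO: 4.25/71.844 = 0.05916 mol → 0.05916 mol Fe, 0.05916 mol O.
CaO: 25.50/56.077 = 0.45473 mol → 0.45473 mol Ca, 0.45473 mol O.
SiO2: 54.18/60.083 = 0.90175 mol → 0.90175 mol Si, 1.80350 mol O.
Total oxygen = 2.70991 mol. Normalization factor = 6/2.70991 = 2.21410.
Mg per 6 O = 0.39252 × 2.21410 = 0.869.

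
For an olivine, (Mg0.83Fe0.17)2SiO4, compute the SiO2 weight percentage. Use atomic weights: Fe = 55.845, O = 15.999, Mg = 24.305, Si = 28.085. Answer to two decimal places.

M((Mg0.83Fe0.17)2SiO4) = 151.415 g/mol; M(SiO2) = 60.083 g/mol.
Moles SiO2 per formula unit = 1 Si ÷ 1 = 1.0000.
SiO2 fraction = (1.0000 × 60.083) / 151.415 = 60.083/151.415 = 0.3968.

39.68 wt%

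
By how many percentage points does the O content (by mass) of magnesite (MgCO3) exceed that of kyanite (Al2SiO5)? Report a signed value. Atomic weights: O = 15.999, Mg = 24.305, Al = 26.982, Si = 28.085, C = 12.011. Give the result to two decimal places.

7.56 percentage points

M(MgCO3) = 84.313 g/mol, so wt% O = 47.997/84.313 × 100 = 56.93%.
M(Al2SiO5) = 162.044 g/mol, so wt% O = 79.995/162.044 × 100 = 49.37%.
56.93 − 49.37 = 7.56 pp.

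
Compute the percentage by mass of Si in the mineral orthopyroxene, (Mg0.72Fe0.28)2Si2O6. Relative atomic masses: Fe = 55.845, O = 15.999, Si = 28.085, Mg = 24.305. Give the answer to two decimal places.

Formula mass = 1.44×24.305 + 0.56×55.845 + 2×28.085 + 6×15.999 = 218.436 g/mol, of which 56.170 g is Si.
So Si makes up 56.170/218.436 = 0.2571 of the mass, i.e. 25.71%.

25.71 wt%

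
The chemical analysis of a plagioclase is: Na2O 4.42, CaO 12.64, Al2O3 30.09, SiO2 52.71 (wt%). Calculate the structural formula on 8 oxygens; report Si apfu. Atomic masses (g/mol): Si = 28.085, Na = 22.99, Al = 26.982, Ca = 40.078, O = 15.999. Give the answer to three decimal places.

2.390 Si apfu

Na2O (M=61.979): mol = 0.07131; Na = 0.14262, O = 0.07131.
CaO (M=56.077): mol = 0.22540; Ca = 0.22540, O = 0.22540.
Al2O3 (M=101.961): mol = 0.29511; Al = 0.59022, O = 0.88533.
SiO2 (M=60.083): mol = 0.87729; Si = 0.87729, O = 1.75458.
ΣO = 2.93662; factor = 8/ΣO = 2.72422.
Si apfu = 0.87729 × 2.72422 = 2.390.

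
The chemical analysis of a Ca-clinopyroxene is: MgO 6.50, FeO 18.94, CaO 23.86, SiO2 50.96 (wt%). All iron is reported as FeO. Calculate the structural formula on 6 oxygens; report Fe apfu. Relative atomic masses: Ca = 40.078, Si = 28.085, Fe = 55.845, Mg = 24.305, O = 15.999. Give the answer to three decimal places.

0.621 Fe apfu

MgO: 6.50/40.304 = 0.16127 mol → 0.16127 mol Mg, 0.16127 mol O.
FeO: 18.94/71.844 = 0.26363 mol → 0.26363 mol Fe, 0.26363 mol O.
CaO: 23.86/56.077 = 0.42549 mol → 0.42549 mol Ca, 0.42549 mol O.
SiO2: 50.96/60.083 = 0.84816 mol → 0.84816 mol Si, 1.69632 mol O.
Total oxygen = 2.54671 mol. Normalization factor = 6/2.54671 = 2.35598.
Fe per 6 O = 0.26363 × 2.35598 = 0.621.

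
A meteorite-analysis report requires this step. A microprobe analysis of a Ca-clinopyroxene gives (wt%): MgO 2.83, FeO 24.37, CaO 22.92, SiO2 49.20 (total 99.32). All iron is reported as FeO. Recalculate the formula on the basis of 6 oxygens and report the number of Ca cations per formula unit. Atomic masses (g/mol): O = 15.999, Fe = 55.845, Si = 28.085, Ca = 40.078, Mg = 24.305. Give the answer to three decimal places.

2.83 wt% MgO ÷ 40.304 g/mol = 0.07022 mol, giving 0.07022 Mg and 0.07022 O.
24.37 wt% FeO ÷ 71.844 g/mol = 0.33921 mol, giving 0.33921 Fe and 0.33921 O.
22.92 wt% CaO ÷ 56.077 g/mol = 0.40872 mol, giving 0.40872 Ca and 0.40872 O.
49.20 wt% SiO2 ÷ 60.083 g/mol = 0.81887 mol, giving 0.81887 Si and 1.63774 O.
Oxygen sums to 2.45589; scaling by 6/2.45589 = 2.44311 puts the formula on 6 O.
Ca: 0.40872 × 2.44311 = 0.999 atoms per formula unit.

0.999 Ca apfu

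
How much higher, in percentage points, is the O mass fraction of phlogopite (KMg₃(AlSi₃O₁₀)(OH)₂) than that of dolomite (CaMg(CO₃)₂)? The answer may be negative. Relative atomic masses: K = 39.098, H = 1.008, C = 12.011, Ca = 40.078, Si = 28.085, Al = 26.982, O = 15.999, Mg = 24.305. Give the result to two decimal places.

-6.05 percentage points

First mineral: 191.988 g O in 417.254 g formula = 46.01 wt% O.
Second mineral: 95.994 g O in 184.399 g formula = 52.06 wt% O.
46.01% − 52.06% gives a difference of -6.05 percentage points.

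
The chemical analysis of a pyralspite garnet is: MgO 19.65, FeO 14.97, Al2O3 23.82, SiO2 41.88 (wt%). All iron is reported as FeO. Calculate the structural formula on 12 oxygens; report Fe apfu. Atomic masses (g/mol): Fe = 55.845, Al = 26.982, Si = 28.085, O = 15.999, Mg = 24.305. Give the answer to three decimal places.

19.65 wt% MgO ÷ 40.304 g/mol = 0.48754 mol, giving 0.48754 Mg and 0.48754 O.
14.97 wt% FeO ÷ 71.844 g/mol = 0.20837 mol, giving 0.20837 Fe and 0.20837 O.
23.82 wt% Al2O3 ÷ 101.961 g/mol = 0.23362 mol, giving 0.46724 Al and 0.70086 O.
41.88 wt% SiO2 ÷ 60.083 g/mol = 0.69704 mol, giving 0.69704 Si and 1.39408 O.
Oxygen sums to 2.79085; scaling by 12/2.79085 = 4.29977 puts the formula on 12 O.
Fe: 0.20837 × 4.29977 = 0.896 atoms per formula unit.

0.896 Fe apfu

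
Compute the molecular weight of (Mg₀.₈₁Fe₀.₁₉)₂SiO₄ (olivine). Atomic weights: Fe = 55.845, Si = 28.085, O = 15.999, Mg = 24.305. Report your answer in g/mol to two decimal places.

M = 1.62*24.305 + 0.38*55.845 + 1*28.085 + 4*15.999

152.68 g/mol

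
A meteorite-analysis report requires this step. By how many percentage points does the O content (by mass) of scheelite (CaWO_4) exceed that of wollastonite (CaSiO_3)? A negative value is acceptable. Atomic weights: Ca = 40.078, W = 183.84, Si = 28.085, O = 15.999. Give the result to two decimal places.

O in CaWO_4: molar mass 287.914 g/mol; 4×15.999 = 63.996 g → 22.23 wt%.
O in CaSiO_3: molar mass 116.160 g/mol; 3×15.999 = 47.997 g → 41.32 wt%.
Difference = 22.23 − 41.32 = -19.09 percentage points.

-19.09 percentage points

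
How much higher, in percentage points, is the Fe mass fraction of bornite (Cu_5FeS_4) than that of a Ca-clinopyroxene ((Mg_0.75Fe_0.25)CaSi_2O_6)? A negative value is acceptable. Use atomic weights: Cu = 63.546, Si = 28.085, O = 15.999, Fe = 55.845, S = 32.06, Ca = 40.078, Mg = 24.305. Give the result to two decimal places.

Fe in Cu_5FeS_4: molar mass 501.815 g/mol; 1×55.845 = 55.845 g → 11.13 wt%.
Fe in (Mg_0.75Fe_0.25)CaSi_2O_6: molar mass 224.432 g/mol; 0.25×55.845 = 13.961 g → 6.22 wt%.
Difference = 11.13 − 6.22 = 4.91 percentage points.

4.91 percentage points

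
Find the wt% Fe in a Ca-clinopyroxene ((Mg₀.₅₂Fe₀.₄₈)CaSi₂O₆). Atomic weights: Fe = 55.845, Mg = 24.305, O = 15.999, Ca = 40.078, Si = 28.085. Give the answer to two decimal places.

11.57 mass %

M((Mg₀.₅₂Fe₀.₄₈)CaSi₂O₆) = 231.686 g/mol.
Fe contributes 0.48 × 55.845 = 26.806 g per mole.
26.806/231.686 = 0.1157 → 11.57%.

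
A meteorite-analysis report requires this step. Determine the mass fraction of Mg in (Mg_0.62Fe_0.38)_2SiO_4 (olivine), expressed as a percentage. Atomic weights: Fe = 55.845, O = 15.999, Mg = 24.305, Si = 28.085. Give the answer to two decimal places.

M((Mg_0.62Fe_0.38)_2SiO_4) = 164.661 g/mol.
Mg contributes 1.24 × 24.305 = 30.138 g per mole.
30.138/164.661 = 0.1830 → 18.30%.

18.30 mass %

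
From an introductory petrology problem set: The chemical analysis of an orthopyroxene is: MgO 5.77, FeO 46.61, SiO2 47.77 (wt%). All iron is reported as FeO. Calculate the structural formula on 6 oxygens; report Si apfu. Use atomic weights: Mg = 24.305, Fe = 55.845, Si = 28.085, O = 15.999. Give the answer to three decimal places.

2.003 Si apfu

MgO (M=40.304): mol = 0.14316; Mg = 0.14316, O = 0.14316.
FeO (M=71.844): mol = 0.64877; Fe = 0.64877, O = 0.64877.
SiO2 (M=60.083): mol = 0.79507; Si = 0.79507, O = 1.59014.
ΣO = 2.38207; factor = 6/ΣO = 2.51882.
Si apfu = 0.79507 × 2.51882 = 2.003.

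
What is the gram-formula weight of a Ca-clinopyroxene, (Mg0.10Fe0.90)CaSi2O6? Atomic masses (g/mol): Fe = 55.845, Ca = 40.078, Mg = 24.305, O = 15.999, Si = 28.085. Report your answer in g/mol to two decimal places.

244.93 g/mol

The formula mass is the sum 0.10·24.305 + 0.90·55.845 + 1·40.078 + 2·28.085 + 6·15.999.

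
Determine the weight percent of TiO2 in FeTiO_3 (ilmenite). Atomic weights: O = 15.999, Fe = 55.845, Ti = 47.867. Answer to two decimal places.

52.64 wt%

Molar mass of FeTiO_3 = 1×55.845 + 1×47.867 + 3×15.999 = 151.709 g/mol.
Each formula unit contains 1 Ti, equivalent to 1/1 = 1.0000 mol TiO2.
M(TiO2) = 1×47.867 + 2×15.999 = 79.865 g/mol.
Mass of TiO2 per formula unit = 1.0000 × 79.865 = 79.865 g.
TiO2 wt% = 79.865 / 151.709 × 100 = 52.64%.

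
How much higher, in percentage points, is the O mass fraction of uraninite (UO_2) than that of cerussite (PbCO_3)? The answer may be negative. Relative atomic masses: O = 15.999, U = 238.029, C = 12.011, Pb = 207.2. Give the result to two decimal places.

-6.11 percentage points

O in UO_2: molar mass 270.027 g/mol; 2×15.999 = 31.998 g → 11.85 wt%.
O in PbCO_3: molar mass 267.208 g/mol; 3×15.999 = 47.997 g → 17.96 wt%.
Difference = 11.85 − 17.96 = -6.11 percentage points.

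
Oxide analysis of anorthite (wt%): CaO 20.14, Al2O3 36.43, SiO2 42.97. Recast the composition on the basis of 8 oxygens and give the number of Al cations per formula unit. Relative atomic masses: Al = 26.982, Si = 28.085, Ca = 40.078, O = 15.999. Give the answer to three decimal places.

20.14 wt% CaO ÷ 56.077 g/mol = 0.35915 mol, giving 0.35915 Ca and 0.35915 O.
36.43 wt% Al2O3 ÷ 101.961 g/mol = 0.35729 mol, giving 0.71458 Al and 1.07187 O.
42.97 wt% SiO2 ÷ 60.083 g/mol = 0.71518 mol, giving 0.71518 Si and 1.43036 O.
Oxygen sums to 2.86138; scaling by 8/2.86138 = 2.79585 puts the formula on 8 O.
Al: 0.71458 × 2.79585 = 1.998 atoms per formula unit.

1.998 Al apfu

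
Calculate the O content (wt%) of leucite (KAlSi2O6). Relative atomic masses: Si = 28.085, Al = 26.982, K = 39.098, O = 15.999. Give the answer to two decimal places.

43.98 wt%

M(KAlSi2O6) = 218.244 g/mol.
O contributes 6 × 15.999 = 95.994 g per mole.
95.994/218.244 = 0.4398 → 43.98%.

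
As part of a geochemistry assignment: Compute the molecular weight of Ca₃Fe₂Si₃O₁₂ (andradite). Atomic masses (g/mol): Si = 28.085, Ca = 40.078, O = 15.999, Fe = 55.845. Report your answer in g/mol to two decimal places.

508.17 g/mol

M = 3·40.078 + 2·55.845 + 3·28.085 + 12·15.999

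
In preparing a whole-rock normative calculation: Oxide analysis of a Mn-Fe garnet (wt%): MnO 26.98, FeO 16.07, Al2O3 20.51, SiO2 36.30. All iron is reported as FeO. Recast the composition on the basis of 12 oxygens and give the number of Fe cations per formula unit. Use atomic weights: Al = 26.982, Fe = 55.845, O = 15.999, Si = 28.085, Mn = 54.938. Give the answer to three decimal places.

1.111 Fe apfu

MnO: 26.98/70.937 = 0.38034 mol → 0.38034 mol Mn, 0.38034 mol O.
FeO: 16.07/71.844 = 0.22368 mol → 0.22368 mol Fe, 0.22368 mol O.
Al2O3: 20.51/101.961 = 0.20116 mol → 0.40232 mol Al, 0.60348 mol O.
SiO2: 36.30/60.083 = 0.60416 mol → 0.60416 mol Si, 1.20832 mol O.
Total oxygen = 2.41582 mol. Normalization factor = 12/2.41582 = 4.96726.
Fe per 12 O = 0.22368 × 4.96726 = 1.111.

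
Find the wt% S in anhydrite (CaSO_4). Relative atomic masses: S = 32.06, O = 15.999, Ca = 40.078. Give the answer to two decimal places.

23.55 mass %

M(CaSO_4) = 136.134 g/mol.
S contributes 1 × 32.06 = 32.060 g per mole.
32.060/136.134 = 0.2355 → 23.55%.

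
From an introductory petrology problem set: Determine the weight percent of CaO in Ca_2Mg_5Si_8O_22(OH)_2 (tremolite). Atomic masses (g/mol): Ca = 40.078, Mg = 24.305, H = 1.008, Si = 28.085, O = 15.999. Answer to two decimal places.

13.81 wt%

Molar mass of Ca_2Mg_5Si_8O_22(OH)_2 = 2*40.078 + 5*24.305 + 8*28.085 + 24*15.999 + 2*1.008 = 812.353 g/mol.
Each formula unit contains 2 Ca, equivalent to 2/1 = 2.0000 mol CaO.
M(CaO) = 1×40.078 + 1×15.999 = 56.077 g/mol.
Mass of CaO per formula unit = 2.0000 × 56.077 = 112.154 g.
CaO wt% = 112.154 / 812.353 × 100 = 13.81%.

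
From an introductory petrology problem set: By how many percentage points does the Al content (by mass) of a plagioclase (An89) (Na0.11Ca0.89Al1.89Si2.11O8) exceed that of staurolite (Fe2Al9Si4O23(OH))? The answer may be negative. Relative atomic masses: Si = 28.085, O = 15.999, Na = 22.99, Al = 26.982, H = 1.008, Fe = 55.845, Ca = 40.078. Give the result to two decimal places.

Al in Na0.11Ca0.89Al1.89Si2.11O8: molar mass 276.446 g/mol; 1.89×26.982 = 50.996 g → 18.45 wt%.
Al in Fe2Al9Si4O23(OH): molar mass 851.852 g/mol; 9×26.982 = 242.838 g → 28.51 wt%.
Difference = 18.45 − 28.51 = -10.06 percentage points.

-10.06 percentage points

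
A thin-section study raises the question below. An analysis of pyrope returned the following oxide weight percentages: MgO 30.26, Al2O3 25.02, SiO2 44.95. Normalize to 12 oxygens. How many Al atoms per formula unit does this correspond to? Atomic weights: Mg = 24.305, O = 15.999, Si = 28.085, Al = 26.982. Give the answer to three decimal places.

1.974 Al apfu

MgO (M=40.304): mol = 0.75079; Mg = 0.75079, O = 0.75079.
Al2O3 (M=101.961): mol = 0.24539; Al = 0.49078, O = 0.73617.
SiO2 (M=60.083): mol = 0.74813; Si = 0.74813, O = 1.49626.
ΣO = 2.98322; factor = 12/ΣO = 4.02250.
Al apfu = 0.49078 × 4.02250 = 1.974.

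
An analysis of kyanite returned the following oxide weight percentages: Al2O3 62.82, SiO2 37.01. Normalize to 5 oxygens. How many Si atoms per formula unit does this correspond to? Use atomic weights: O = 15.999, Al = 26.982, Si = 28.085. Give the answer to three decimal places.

62.82 wt% Al2O3 ÷ 101.961 g/mol = 0.61612 mol, giving 1.23224 Al and 1.84836 O.
37.01 wt% SiO2 ÷ 60.083 g/mol = 0.61598 mol, giving 0.61598 Si and 1.23196 O.
Oxygen sums to 3.08032; scaling by 5/3.08032 = 1.62321 puts the formula on 5 O.
Si: 0.61598 × 1.62321 = 1.000 atoms per formula unit.

1.000 Si apfu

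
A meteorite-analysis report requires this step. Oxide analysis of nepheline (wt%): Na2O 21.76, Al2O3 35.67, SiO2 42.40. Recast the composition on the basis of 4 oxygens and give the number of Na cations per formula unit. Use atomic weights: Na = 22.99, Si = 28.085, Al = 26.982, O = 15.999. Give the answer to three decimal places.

21.76 wt% Na2O ÷ 61.979 g/mol = 0.35109 mol, giving 0.70218 Na and 0.35109 O.
35.67 wt% Al2O3 ÷ 101.961 g/mol = 0.34984 mol, giving 0.69968 Al and 1.04952 O.
42.40 wt% SiO2 ÷ 60.083 g/mol = 0.70569 mol, giving 0.70569 Si and 1.41138 O.
Oxygen sums to 2.81199; scaling by 4/2.81199 = 1.42248 puts the formula on 4 O.
Na: 0.70218 × 1.42248 = 0.999 atoms per formula unit.

0.999 Na apfu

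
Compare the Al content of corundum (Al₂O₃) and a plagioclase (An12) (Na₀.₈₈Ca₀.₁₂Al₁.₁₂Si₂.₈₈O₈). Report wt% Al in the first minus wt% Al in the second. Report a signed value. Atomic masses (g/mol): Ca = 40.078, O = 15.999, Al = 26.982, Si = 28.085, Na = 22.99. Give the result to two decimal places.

41.49 percentage points

First mineral: 53.964 g Al in 101.961 g formula = 52.93 wt% Al.
Second mineral: 30.220 g Al in 264.137 g formula = 11.44 wt% Al.
52.93% − 11.44% gives a difference of 41.49 percentage points.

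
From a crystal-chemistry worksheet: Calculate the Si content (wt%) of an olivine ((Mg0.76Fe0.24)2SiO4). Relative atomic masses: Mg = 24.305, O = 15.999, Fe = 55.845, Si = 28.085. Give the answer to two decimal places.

18.02 wt%

Molar mass of (Mg0.76Fe0.24)2SiO4: 1.52×24.305 + 0.48×55.845 + 1×28.085 + 4×15.999 = 155.830 g/mol.
Mass of Si per formula unit: 1 × 28.085 = 28.085 g.
Weight fraction Si = 28.085 / 155.830 = 0.1802.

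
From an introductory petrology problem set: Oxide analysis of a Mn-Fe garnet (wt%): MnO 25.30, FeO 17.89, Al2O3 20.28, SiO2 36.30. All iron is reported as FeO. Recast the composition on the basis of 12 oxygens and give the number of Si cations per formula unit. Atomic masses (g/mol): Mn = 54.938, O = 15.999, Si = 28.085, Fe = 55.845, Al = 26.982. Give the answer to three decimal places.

MnO: 25.30/70.937 = 0.35665 mol → 0.35665 mol Mn, 0.35665 mol O.
FeO: 17.89/71.844 = 0.24901 mol → 0.24901 mol Fe, 0.24901 mol O.
Al2O3: 20.28/101.961 = 0.19890 mol → 0.39780 mol Al, 0.59670 mol O.
SiO2: 36.30/60.083 = 0.60416 mol → 0.60416 mol Si, 1.20832 mol O.
Total oxygen = 2.41068 mol. Normalization factor = 12/2.41068 = 4.97785.
Si per 12 O = 0.60416 × 4.97785 = 3.007.

3.007 Si apfu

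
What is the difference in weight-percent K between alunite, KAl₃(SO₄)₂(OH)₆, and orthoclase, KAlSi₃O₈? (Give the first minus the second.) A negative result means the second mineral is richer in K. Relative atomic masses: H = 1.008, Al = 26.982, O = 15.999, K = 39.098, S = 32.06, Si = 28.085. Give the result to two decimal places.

-4.61 percentage points

K in KAl₃(SO₄)₂(OH)₆: molar mass 414.198 g/mol; 1×39.098 = 39.098 g → 9.44 wt%.
K in KAlSi₃O₈: molar mass 278.327 g/mol; 1×39.098 = 39.098 g → 14.05 wt%.
Difference = 9.44 − 14.05 = -4.61 percentage points.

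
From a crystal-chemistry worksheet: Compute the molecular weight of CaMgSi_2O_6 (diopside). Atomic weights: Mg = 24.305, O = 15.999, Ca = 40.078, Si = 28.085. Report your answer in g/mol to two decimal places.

Ca: 1 × 40.078 = 40.0780
Mg: 1 × 24.305 = 24.3050
Si: 2 × 28.085 = 56.1700
O: 6 × 15.999 = 95.9940
Summing the contributions gives the formula mass.

216.55 g/mol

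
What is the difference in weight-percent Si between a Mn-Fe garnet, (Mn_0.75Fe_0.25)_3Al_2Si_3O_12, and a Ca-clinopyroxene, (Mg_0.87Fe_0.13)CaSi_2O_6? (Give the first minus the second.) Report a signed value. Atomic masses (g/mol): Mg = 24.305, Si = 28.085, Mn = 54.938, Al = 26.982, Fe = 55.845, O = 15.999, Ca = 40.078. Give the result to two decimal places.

-8.46 percentage points

M((Mn_0.75Fe_0.25)_3Al_2Si_3O_12) = 495.701 g/mol, so wt% Si = 84.255/495.701 × 100 = 17.00%.
M((Mg_0.87Fe_0.13)CaSi_2O_6) = 220.647 g/mol, so wt% Si = 56.170/220.647 × 100 = 25.46%.
17.00 − 25.46 = -8.46 pp.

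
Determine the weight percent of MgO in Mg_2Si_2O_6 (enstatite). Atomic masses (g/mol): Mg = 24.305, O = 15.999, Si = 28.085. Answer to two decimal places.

M(Mg_2Si_2O_6) = 200.774 g/mol; M(MgO) = 40.304 g/mol.
Moles MgO per formula unit = 2 Mg ÷ 1 = 2.0000.
MgO fraction = (2.0000 × 40.304) / 200.774 = 80.608/200.774 = 0.4015.

40.15 wt%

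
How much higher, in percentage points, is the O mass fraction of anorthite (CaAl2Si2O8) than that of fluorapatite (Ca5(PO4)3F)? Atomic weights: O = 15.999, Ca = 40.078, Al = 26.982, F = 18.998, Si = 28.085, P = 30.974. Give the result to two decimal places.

M(CaAl2Si2O8) = 278.204 g/mol, so wt% O = 127.992/278.204 × 100 = 46.01%.
M(Ca5(PO4)3F) = 504.298 g/mol, so wt% O = 191.988/504.298 × 100 = 38.07%.
46.01 − 38.07 = 7.94 pp.

7.94 percentage points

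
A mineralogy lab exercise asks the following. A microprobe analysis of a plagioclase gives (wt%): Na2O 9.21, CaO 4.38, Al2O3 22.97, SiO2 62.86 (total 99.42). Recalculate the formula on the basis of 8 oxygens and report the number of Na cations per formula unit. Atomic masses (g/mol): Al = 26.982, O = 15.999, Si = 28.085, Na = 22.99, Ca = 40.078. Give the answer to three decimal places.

0.794 Na apfu

Na2O: 9.21/61.979 = 0.14860 mol → 0.29720 mol Na, 0.14860 mol O.
CaO: 4.38/56.077 = 0.07811 mol → 0.07811 mol Ca, 0.07811 mol O.
Al2O3: 22.97/101.961 = 0.22528 mol → 0.45056 mol Al, 0.67584 mol O.
SiO2: 62.86/60.083 = 1.04622 mol → 1.04622 mol Si, 2.09244 mol O.
Total oxygen = 2.99499 mol. Normalization factor = 8/2.99499 = 2.67113.
Na per 8 O = 0.29720 × 2.67113 = 0.794.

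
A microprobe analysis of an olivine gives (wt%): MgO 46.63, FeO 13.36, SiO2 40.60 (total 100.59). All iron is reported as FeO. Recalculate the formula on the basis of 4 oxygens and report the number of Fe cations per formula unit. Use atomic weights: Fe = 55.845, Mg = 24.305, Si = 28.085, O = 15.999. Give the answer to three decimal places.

46.63 wt% MgO ÷ 40.304 g/mol = 1.15696 mol, giving 1.15696 Mg and 1.15696 O.
13.36 wt% FeO ÷ 71.844 g/mol = 0.18596 mol, giving 0.18596 Fe and 0.18596 O.
40.60 wt% SiO2 ÷ 60.083 g/mol = 0.67573 mol, giving 0.67573 Si and 1.35146 O.
Oxygen sums to 2.69438; scaling by 4/2.69438 = 1.48457 puts the formula on 4 O.
Fe: 0.18596 × 1.48457 = 0.276 atoms per formula unit.

0.276 Fe apfu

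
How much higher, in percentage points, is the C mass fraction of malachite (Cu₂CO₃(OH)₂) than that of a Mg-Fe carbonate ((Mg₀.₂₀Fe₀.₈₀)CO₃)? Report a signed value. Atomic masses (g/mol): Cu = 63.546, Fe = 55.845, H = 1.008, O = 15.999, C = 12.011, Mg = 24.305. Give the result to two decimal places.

-5.53 percentage points

C in Cu₂CO₃(OH)₂: molar mass 221.114 g/mol; 1×12.011 = 12.011 g → 5.43 wt%.
C in (Mg₀.₂₀Fe₀.₈₀)CO₃: molar mass 109.545 g/mol; 1×12.011 = 12.011 g → 10.96 wt%.
Difference = 5.43 − 10.96 = -5.53 percentage points.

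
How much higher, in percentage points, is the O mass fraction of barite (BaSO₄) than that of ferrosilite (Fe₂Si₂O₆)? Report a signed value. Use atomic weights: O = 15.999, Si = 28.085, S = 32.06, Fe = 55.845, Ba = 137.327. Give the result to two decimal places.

-8.96 percentage points

O in BaSO₄: molar mass 233.383 g/mol; 4×15.999 = 63.996 g → 27.42 wt%.
O in Fe₂Si₂O₆: molar mass 263.854 g/mol; 6×15.999 = 95.994 g → 36.38 wt%.
Difference = 27.42 − 36.38 = -8.96 percentage points.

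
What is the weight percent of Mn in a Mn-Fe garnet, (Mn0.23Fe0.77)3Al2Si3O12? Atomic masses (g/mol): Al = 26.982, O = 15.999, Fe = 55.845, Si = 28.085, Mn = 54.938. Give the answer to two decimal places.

Formula mass = 0.69*54.938 + 2.31*55.845 + 2*26.982 + 3*28.085 + 12*15.999 = 497.116 g/mol, of which 37.907 g is Mn.
So Mn makes up 37.907/497.116 = 0.0763 of the mass, i.e. 7.63%.

7.63 mass %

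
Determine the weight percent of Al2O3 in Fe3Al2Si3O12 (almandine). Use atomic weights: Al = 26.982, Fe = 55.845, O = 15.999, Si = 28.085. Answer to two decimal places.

20.48 wt%

M(Fe3Al2Si3O12) = 497.742 g/mol; M(Al2O3) = 101.961 g/mol.
Moles Al2O3 per formula unit = 2 Al ÷ 2 = 1.0000.
Al2O3 fraction = (1.0000 × 101.961) / 497.742 = 101.961/497.742 = 0.2048.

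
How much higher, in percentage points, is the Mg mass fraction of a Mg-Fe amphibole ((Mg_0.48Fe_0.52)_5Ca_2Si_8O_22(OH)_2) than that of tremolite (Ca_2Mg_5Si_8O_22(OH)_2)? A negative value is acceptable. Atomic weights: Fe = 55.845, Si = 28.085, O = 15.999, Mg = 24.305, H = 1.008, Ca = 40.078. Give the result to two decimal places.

M((Mg_0.48Fe_0.52)_5Ca_2Si_8O_22(OH)_2) = 894.357 g/mol, so wt% Mg = 58.332/894.357 × 100 = 6.52%.
M(Ca_2Mg_5Si_8O_22(OH)_2) = 812.353 g/mol, so wt% Mg = 121.525/812.353 × 100 = 14.96%.
6.52 − 14.96 = -8.44 pp.

-8.44 percentage points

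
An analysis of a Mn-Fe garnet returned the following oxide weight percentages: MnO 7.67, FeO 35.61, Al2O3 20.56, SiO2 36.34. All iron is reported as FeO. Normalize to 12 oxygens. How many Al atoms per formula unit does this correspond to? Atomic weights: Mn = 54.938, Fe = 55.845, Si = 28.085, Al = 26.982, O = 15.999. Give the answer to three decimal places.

2.001 Al apfu

7.67 wt% MnO ÷ 70.937 g/mol = 0.10812 mol, giving 0.10812 Mn and 0.10812 O.
35.61 wt% FeO ÷ 71.844 g/mol = 0.49566 mol, giving 0.49566 Fe and 0.49566 O.
20.56 wt% Al2O3 ÷ 101.961 g/mol = 0.20165 mol, giving 0.40330 Al and 0.60495 O.
36.34 wt% SiO2 ÷ 60.083 g/mol = 0.60483 mol, giving 0.60483 Si and 1.20966 O.
Oxygen sums to 2.41839; scaling by 12/2.41839 = 4.96198 puts the formula on 12 O.
Al: 0.40330 × 4.96198 = 2.001 atoms per formula unit.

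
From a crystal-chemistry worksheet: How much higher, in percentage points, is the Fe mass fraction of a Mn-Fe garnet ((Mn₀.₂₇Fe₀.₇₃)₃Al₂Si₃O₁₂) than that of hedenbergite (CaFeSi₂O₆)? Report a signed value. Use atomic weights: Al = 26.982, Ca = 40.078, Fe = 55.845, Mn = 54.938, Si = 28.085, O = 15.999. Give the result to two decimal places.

M((Mn₀.₂₇Fe₀.₇₃)₃Al₂Si₃O₁₂) = 497.007 g/mol, so wt% Fe = 122.301/497.007 × 100 = 24.61%.
M(CaFeSi₂O₆) = 248.087 g/mol, so wt% Fe = 55.845/248.087 × 100 = 22.51%.
24.61 − 22.51 = 2.10 pp.

2.10 percentage points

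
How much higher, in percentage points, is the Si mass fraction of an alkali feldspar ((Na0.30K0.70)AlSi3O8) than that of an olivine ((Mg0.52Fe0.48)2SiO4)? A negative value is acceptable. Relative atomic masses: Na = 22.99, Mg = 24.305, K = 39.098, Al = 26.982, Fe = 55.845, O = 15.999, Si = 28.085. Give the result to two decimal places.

M((Na0.30K0.70)AlSi3O8) = 273.495 g/mol, so wt% Si = 84.255/273.495 × 100 = 30.81%.
M((Mg0.52Fe0.48)2SiO4) = 170.969 g/mol, so wt% Si = 28.085/170.969 × 100 = 16.43%.
30.81 − 16.43 = 14.38 pp.

14.38 percentage points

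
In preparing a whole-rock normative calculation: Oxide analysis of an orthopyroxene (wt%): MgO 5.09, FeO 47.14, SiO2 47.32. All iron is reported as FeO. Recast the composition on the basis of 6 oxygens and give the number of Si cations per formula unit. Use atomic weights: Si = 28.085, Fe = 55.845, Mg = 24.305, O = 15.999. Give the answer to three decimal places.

5.09 wt% MgO ÷ 40.304 g/mol = 0.12629 mol, giving 0.12629 Mg and 0.12629 O.
47.14 wt% FeO ÷ 71.844 g/mol = 0.65614 mol, giving 0.65614 Fe and 0.65614 O.
47.32 wt% SiO2 ÷ 60.083 g/mol = 0.78758 mol, giving 0.78758 Si and 1.57516 O.
Oxygen sums to 2.35759; scaling by 6/2.35759 = 2.54497 puts the formula on 6 O.
Si: 0.78758 × 2.54497 = 2.004 atoms per formula unit.

2.004 Si apfu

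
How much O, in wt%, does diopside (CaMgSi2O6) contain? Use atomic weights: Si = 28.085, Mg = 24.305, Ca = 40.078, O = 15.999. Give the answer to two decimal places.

M(CaMgSi2O6) = 216.547 g/mol.
O contributes 6 × 15.999 = 95.994 g per mole.
95.994/216.547 = 0.4433 → 44.33%.

44.33 wt%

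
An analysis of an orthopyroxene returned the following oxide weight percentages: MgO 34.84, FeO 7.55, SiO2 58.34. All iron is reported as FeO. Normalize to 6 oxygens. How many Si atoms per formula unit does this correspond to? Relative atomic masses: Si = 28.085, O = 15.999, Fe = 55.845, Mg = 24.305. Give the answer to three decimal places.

MgO: 34.84/40.304 = 0.86443 mol → 0.86443 mol Mg, 0.86443 mol O.
FeO: 7.55/71.844 = 0.10509 mol → 0.10509 mol Fe, 0.10509 mol O.
SiO2: 58.34/60.083 = 0.97099 mol → 0.97099 mol Si, 1.94198 mol O.
Total oxygen = 2.91150 mol. Normalization factor = 6/2.91150 = 2.06079.
Si per 6 O = 0.97099 × 2.06079 = 2.001.

2.001 Si apfu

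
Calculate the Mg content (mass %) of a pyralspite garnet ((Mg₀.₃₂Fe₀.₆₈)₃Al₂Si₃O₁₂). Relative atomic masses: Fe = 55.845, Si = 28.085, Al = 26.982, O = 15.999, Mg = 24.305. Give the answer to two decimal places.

4.99 mass %

Formula mass = 0.96·24.305 + 2.04·55.845 + 2·26.982 + 3·28.085 + 12·15.999 = 467.464 g/mol, of which 23.333 g is Mg.
So Mg makes up 23.333/467.464 = 0.0499 of the mass, i.e. 4.99%.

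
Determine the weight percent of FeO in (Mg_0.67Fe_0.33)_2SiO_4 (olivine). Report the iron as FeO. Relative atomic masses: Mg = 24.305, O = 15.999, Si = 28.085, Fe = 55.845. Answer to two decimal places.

M((Mg_0.67Fe_0.33)_2SiO_4) = 161.507 g/mol; M(FeO) = 71.844 g/mol.
Moles FeO per formula unit = 0.66 Fe ÷ 1 = 0.6600.
FeO fraction = (0.6600 × 71.844) / 161.507 = 47.417/161.507 = 0.2936.

29.36 wt%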